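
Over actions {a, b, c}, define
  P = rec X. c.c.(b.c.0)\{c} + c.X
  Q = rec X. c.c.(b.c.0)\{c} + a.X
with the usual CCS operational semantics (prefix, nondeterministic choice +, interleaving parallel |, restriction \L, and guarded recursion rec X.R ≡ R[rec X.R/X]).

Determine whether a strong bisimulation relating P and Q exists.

not bisimilar

Reachable graph of P (4 states):
  u0 = rec X. c.c.(b.c.0)\{c} + c.X ⊢ -c-> u0, -c-> u1
  u1 = c.(b.c.0)\{c} ⊢ -c-> u2
  u2 = (b.c.0)\{c} ⊢ -b-> u3
  u3 = (c.0)\{c} ⊢ (no moves)
Reachable graph of Q (4 states):
  v0 = rec X. c.c.(b.c.0)\{c} + a.X ⊢ -a-> v0, -c-> v1
  v1 = c.(b.c.0)\{c} ⊢ -c-> v2
  v2 = (b.c.0)\{c} ⊢ -b-> v3
  v3 = (c.0)\{c} ⊢ (no moves)
Partition-refinement fixed point:
  B0 = {u0}
  B1 = {u1, v1}
  B2 = {u2, v2}
  B3 = {u3, v3}
  B4 = {v0}
u0 ∈ B0, v0 ∈ B4 → different blocks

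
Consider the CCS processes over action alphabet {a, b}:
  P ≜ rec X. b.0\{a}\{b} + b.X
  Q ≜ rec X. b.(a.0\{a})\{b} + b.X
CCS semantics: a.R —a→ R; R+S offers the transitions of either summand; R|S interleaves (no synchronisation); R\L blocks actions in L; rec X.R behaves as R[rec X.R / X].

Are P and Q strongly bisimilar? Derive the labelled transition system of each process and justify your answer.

NO

Reachable graph of P (2 states):
  s0 = rec X. b.0\{a}\{b} + b.X → —b→ s0, —b→ s1
  s1 = 0\{a}\{b} → stopped
Reachable graph of Q (3 states):
  t0 = rec X. b.(a.0\{a})\{b} + b.X → —b→ t0, —b→ t1
  t1 = (a.0\{a})\{b} → —a→ t2
  t2 = 0\{a}\{b} → stopped
Bisimilarity quotient blocks:
  B0 = {s0}
  B1 = {s1, t2}
  B2 = {t0}
  B3 = {t1}
s0 ∈ B0, t0 ∈ B2 → different blocks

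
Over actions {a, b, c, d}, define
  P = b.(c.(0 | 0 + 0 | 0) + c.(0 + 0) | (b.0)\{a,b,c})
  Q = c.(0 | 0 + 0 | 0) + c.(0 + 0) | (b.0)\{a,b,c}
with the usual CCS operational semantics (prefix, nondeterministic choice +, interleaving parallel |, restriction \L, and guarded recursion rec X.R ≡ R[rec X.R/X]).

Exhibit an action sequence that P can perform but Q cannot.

b

Reachable graph of P (4 states):
  m0 = b.(c.(0 | 0 + 0 | 0) + c.(0 + 0) | (b.0)\{a,b,c}) :: --b--▸ m1
  m1 = c.(0 | 0 + 0 | 0) + c.(0 + 0) | (b.0)\{a,b,c} :: --c--▸ m2, --c--▸ m3
  m2 = (0 + 0) | (b.0)\{a,b,c} :: ·
  m3 = 0 | 0 + 0 | 0 :: ·
Reachable graph of Q (3 states):
  n0 = c.(0 | 0 + 0 | 0) + c.(0 + 0) | (b.0)\{a,b,c} :: --c--▸ n1, --c--▸ n2
  n1 = (0 + 0) | (b.0)\{a,b,c} :: ·
  n2 = 0 | 0 + 0 | 0 :: ·
Trace ⟨b⟩ through P, begin at {m0}:
  step 1 (b): {m1}
  ✓ P
Trace ⟨b⟩ through Q, begin at {n0}:
  step 1 (b): ∅ (Q stuck)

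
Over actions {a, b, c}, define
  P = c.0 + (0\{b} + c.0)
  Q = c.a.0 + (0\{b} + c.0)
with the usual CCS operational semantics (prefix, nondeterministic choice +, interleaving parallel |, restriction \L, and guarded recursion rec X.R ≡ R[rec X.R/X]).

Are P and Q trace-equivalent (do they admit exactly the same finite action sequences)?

P's transition system — 2 states:
  u0 = c.0 + (0\{b} + c.0) → -c-> u1
  u1 = 0 → deadlocked
Q's transition system — 3 states:
  v0 = c.a.0 + (0\{b} + c.0) → -c-> v1, -c-> v2
  v1 = 0 → deadlocked
  v2 = a.0 → -a-> v1
Trace ⟨ca⟩ through Q, begin at {v0}:
  after c @ step 1: {v1, v2}
  after a @ step 2: {v1}
  ✓ Q
Trace ⟨ca⟩ through P, begin at {u0}:
  after c @ step 1: {u1}
  after a @ step 2: ∅ (P stuck)

NO — witness ⟨ca⟩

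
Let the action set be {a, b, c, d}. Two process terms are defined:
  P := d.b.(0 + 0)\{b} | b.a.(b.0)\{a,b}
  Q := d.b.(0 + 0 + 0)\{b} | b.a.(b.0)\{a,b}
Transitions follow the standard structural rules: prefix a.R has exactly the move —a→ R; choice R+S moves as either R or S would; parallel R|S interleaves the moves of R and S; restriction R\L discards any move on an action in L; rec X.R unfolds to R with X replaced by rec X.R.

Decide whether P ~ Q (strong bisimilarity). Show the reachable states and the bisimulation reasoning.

LTS(P): 9 reachable states
  p0 = d.b.(0 + 0)\{b} | b.a.(b.0)\{a,b} → --b--▸ p1, --d--▸ p2
  p1 = d.b.(0 + 0)\{b} | a.(b.0)\{a,b} → --a--▸ p3, --d--▸ p4
  p2 = b.(0 + 0)\{b} | b.a.(b.0)\{a,b} → --b--▸ p4, --b--▸ p5
  p3 = d.b.(0 + 0)\{b} | (b.0)\{a,b} → --d--▸ p6
  p4 = b.(0 + 0)\{b} | a.(b.0)\{a,b} → --a--▸ p6, --b--▸ p7
  p5 = (0 + 0)\{b} | b.a.(b.0)\{a,b} → --b--▸ p7
  p6 = b.(0 + 0)\{b} | (b.0)\{a,b} → --b--▸ p8
  p7 = (0 + 0)\{b} | a.(b.0)\{a,b} → --a--▸ p8
  p8 = (0 + 0)\{b} | (b.0)\{a,b} → deadlocked
LTS(Q): 9 reachable states
  q0 = d.b.(0 + 0 + 0)\{b} | b.a.(b.0)\{a,b} → --b--▸ q1, --d--▸ q2
  q1 = d.b.(0 + 0 + 0)\{b} | a.(b.0)\{a,b} → --a--▸ q3, --d--▸ q4
  q2 = b.(0 + 0 + 0)\{b} | b.a.(b.0)\{a,b} → --b--▸ q4, --b--▸ q5
  q3 = d.b.(0 + 0 + 0)\{b} | (b.0)\{a,b} → --d--▸ q6
  q4 = b.(0 + 0 + 0)\{b} | a.(b.0)\{a,b} → --a--▸ q6, --b--▸ q7
  q5 = (0 + 0 + 0)\{b} | b.a.(b.0)\{a,b} → --b--▸ q7
  q6 = b.(0 + 0 + 0)\{b} | (b.0)\{a,b} → --b--▸ q8
  q7 = (0 + 0 + 0)\{b} | a.(b.0)\{a,b} → --a--▸ q8
  q8 = (0 + 0 + 0)\{b} | (b.0)\{a,b} → deadlocked
Coarsest stable partition (strong bisimilarity classes):
  B0 = {p0, q0}
  B1 = {p2, q2}
  B2 = {p5, q5}
  B3 = {p7, q7}
  B4 = {p8, q8}
  B5 = {p4, q4}
  B6 = {p6, q6}
  B7 = {p1, q1}
  B8 = {p3, q3}
p0 ∈ B0, q0 ∈ B0 → same block

bisimilar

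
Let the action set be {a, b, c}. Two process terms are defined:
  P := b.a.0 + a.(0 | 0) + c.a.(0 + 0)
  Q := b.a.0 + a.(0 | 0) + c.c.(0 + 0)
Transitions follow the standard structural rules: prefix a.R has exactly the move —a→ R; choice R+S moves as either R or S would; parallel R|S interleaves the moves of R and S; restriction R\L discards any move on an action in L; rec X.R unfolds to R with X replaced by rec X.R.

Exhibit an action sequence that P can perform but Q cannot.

P's transition system — 6 states:
  p0 = b.a.0 + a.(0 | 0) + c.a.(0 + 0) ⊢ ··a··> p1, ··b··> p2, ··c··> p3
  p1 = 0 | 0 ⊢ ·
  p2 = a.0 ⊢ ··a··> p4
  p3 = a.(0 + 0) ⊢ ··a··> p5
  p4 = 0 ⊢ ·
  p5 = 0 + 0 ⊢ ·
Q's transition system — 6 states:
  q0 = b.a.0 + a.(0 | 0) + c.c.(0 + 0) ⊢ ··a··> q1, ··b··> q2, ··c··> q3
  q1 = 0 | 0 ⊢ ·
  q2 = a.0 ⊢ ··a··> q4
  q3 = c.(0 + 0) ⊢ ··c··> q5
  q4 = 0 ⊢ ·
  q5 = 0 + 0 ⊢ ·
Run σ = ⟨ca⟩ on P: start {p0}
  [1] c ⇒ {p3}
  [2] a ⇒ {p5}
  P completes σ.
Run σ = ⟨ca⟩ on Q: start {q0}
  [1] c ⇒ {q3}
  [2] a ⇒ no successor for Q

ca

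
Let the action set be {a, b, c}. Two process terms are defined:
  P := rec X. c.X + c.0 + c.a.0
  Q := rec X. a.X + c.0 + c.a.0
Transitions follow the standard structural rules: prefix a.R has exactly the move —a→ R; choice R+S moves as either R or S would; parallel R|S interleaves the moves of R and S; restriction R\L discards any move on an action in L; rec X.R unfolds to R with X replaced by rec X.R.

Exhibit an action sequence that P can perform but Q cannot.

cc

P's transition system — 3 states:
  m0 = rec X. c.X + c.0 + c.a.0 ⊢ —c→ m0, —c→ m1, —c→ m2
  m1 = 0 ⊢ ∅
  m2 = a.0 ⊢ —a→ m1
Q's transition system — 3 states:
  n0 = rec X. a.X + c.0 + c.a.0 ⊢ —a→ n0, —c→ n1, —c→ n2
  n1 = 0 ⊢ ∅
  n2 = a.0 ⊢ —a→ n1
Trace ⟨cc⟩ through P, begin at {m0}:
  after c @ step 1: {m0, m1, m2}
  after c @ step 2: {m0, m1, m2}
  P completes σ.
Trace ⟨cc⟩ through Q, begin at {n0}:
  after c @ step 1: {n1, n2}
  after c @ step 2: no successor for Q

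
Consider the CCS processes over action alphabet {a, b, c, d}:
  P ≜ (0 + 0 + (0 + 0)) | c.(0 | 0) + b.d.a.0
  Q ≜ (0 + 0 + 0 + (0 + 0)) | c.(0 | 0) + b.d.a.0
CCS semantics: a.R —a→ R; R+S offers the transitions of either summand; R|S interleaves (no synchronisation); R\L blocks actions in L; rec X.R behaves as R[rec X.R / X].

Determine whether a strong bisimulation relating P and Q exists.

LTS(P): 5 reachable states
  s0 = (0 + 0 + (0 + 0)) | c.(0 | 0) + b.d.a.0 → —b→ s1, —c→ s2
  s1 = d.a.0 → —d→ s3
  s2 = (0 + 0 + (0 + 0)) | (0 | 0) → deadlocked
  s3 = a.0 → —a→ s4
  s4 = 0 → deadlocked
LTS(Q): 5 reachable states
  t0 = (0 + 0 + 0 + (0 + 0)) | c.(0 | 0) + b.d.a.0 → —b→ t1, —c→ t2
  t1 = d.a.0 → —d→ t3
  t2 = (0 + 0 + 0 + (0 + 0)) | (0 | 0) → deadlocked
  t3 = a.0 → —a→ t4
  t4 = 0 → deadlocked
Coarsest stable partition (strong bisimilarity classes):
  B0 = {s0, t0}
  B1 = {s1, t1}
  B2 = {s3, t3}
  B3 = {s2, s4, t2, t4}
s0 ∈ B0, t0 ∈ B0 → same block

YES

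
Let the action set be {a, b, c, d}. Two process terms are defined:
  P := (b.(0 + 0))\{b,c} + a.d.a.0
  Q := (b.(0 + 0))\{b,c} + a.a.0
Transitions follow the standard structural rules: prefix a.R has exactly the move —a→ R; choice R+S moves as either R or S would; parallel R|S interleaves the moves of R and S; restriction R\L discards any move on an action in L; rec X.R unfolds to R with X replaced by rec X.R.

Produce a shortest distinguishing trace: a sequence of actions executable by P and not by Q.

ad

P's transition system — 4 states:
  p0 = (b.(0 + 0))\{b,c} + a.d.a.0 :: ··a··> p1
  p1 = d.a.0 :: ··d··> p2
  p2 = a.0 :: ··a··> p3
  p3 = 0 :: stopped
Q's transition system — 3 states:
  q0 = (b.(0 + 0))\{b,c} + a.a.0 :: ··a··> q1
  q1 = a.0 :: ··a··> q2
  q2 = 0 :: stopped
Executing ad from P (initial set {p0}):
  [1] a ⇒ {p1}
  [2] d ⇒ {p2}
  ✓ P
Executing ad from Q (initial set {q0}):
  [1] a ⇒ {q1}
  [2] d ⇒ ∅  — Q cannot continue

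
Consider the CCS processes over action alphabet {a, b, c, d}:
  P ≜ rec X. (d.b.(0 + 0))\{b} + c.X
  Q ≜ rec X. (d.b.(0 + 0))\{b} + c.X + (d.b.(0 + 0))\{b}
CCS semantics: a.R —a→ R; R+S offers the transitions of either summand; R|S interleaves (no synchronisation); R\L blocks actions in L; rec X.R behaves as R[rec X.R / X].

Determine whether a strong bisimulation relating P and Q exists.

LTS(P): 2 reachable states
  m0 = rec X. (d.b.(0 + 0))\{b} + c.X :: ··c··> m0, ··d··> m1
  m1 = (b.(0 + 0))\{b} :: ∅
LTS(Q): 2 reachable states
  n0 = rec X. (d.b.(0 + 0))\{b} + c.X + (d.b.(0 + 0))\{b} :: ··c··> n0, ··d··> n1
  n1 = (b.(0 + 0))\{b} :: ∅
Coarsest stable partition (strong bisimilarity classes):
  B0 = {m0, n0}
  B1 = {m1, n1}
m0 ∈ B0, n0 ∈ B0 → same block

bisimilar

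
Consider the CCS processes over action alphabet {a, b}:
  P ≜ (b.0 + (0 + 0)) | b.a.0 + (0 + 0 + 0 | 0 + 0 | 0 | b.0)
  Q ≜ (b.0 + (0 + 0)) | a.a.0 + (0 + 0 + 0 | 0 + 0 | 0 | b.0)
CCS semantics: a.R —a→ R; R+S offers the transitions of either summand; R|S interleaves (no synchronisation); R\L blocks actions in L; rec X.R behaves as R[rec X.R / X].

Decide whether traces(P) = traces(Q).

NO — witness ⟨bb⟩

LTS(P): 7 reachable states
  p0 = (b.0 + (0 + 0)) | b.a.0 + (0 + 0 + 0 | 0 + 0 | 0 | b.0) | =b=> p1, =b=> p2, =b=> p3
  p1 = (b.0 + (0 + 0)) | a.0 | =a=> p4, =b=> p5
  p2 = 0 | 0 | 0 | ∅
  p3 = 0 | b.a.0 | =b=> p5
  p4 = (b.0 + (0 + 0)) | 0 | =b=> p6
  p5 = 0 | a.0 | =a=> p6
  p6 = 0 | 0 | ∅
LTS(Q): 7 reachable states
  q0 = (b.0 + (0 + 0)) | a.a.0 + (0 + 0 + 0 | 0 + 0 | 0 | b.0) | =a=> q1, =b=> q2, =b=> q3
  q1 = (b.0 + (0 + 0)) | a.0 | =a=> q4, =b=> q5
  q2 = 0 | 0 | 0 | ∅
  q3 = 0 | a.a.0 | =a=> q5
  q4 = (b.0 + (0 + 0)) | 0 | =b=> q6
  q5 = 0 | a.0 | =a=> q6
  q6 = 0 | 0 | ∅
Executing bb from P (initial set {p0}):
  [1] b ⇒ {p1, p2, p3}
  [2] b ⇒ {p5}
  P completes σ.
Executing bb from Q (initial set {q0}):
  [1] b ⇒ {q2, q3}
  [2] b ⇒ ∅  — Q cannot continue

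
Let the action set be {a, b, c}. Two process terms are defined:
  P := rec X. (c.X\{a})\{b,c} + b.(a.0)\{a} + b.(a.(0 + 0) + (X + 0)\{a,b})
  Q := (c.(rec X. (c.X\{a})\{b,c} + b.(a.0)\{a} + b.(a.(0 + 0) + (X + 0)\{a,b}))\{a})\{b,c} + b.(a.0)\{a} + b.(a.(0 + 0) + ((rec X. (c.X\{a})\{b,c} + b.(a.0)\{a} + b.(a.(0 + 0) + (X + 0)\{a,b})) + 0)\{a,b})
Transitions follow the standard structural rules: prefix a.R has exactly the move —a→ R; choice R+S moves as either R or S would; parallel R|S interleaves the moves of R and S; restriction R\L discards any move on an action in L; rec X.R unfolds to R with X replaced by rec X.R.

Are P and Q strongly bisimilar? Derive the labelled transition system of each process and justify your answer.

bisimilar

Reachable graph of P (4 states):
  m0 = rec X. (c.X\{a})\{b,c} + b.(a.0)\{a} + b.(a.(0 + 0) + (X + 0)\{a,b}) | --b--▸ m1, --b--▸ m2
  m1 = (a.0)\{a} | deadlocked
  m2 = a.(0 + 0) + ((rec X. (c.X\{a})\{b,c} + b.(a.0)\{a} + b.(a.(0 + 0) + (X + 0)\{a,b})) + 0)\{a,b} | --a--▸ m3
  m3 = 0 + 0 | deadlocked
Reachable graph of Q (4 states):
  n0 = (c.(rec X. (c.X\{a})\{b,c} + b.(a.0)\{a} + b.(a.(0 + 0) + (X + 0)\{a,b}))\{a})\{b,c} + b.(a.0)\{a} + b.(a.(0 + 0) + ((rec X. (c.X\{a})\{b,c} + b.(a.0)\{a} + b.(a.(0 + 0) + (X + 0)\{a,b})) + 0)\{a,b}) | --b--▸ n1, --b--▸ n2
  n1 = (a.0)\{a} | deadlocked
  n2 = a.(0 + 0) + ((rec X. (c.X\{a})\{b,c} + b.(a.0)\{a} + b.(a.(0 + 0) + (X + 0)\{a,b})) + 0)\{a,b} | --a--▸ n3
  n3 = 0 + 0 | deadlocked
Coarsest stable partition (strong bisimilarity classes):
  B0 = {m0, n0}
  B1 = {m2, n2}
  B2 = {m1, m3, n1, n3}
m0 ∈ B0, n0 ∈ B0 → same block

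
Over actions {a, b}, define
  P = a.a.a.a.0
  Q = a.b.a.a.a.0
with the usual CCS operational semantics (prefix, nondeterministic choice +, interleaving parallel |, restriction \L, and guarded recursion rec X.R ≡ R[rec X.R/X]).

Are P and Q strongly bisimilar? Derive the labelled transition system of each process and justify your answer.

NO

P's transition system — 5 states:
  p0 = a.a.a.a.0 | -a-> p1
  p1 = a.a.a.0 | -a-> p2
  p2 = a.a.0 | -a-> p3
  p3 = a.0 | -a-> p4
  p4 = 0 | ·
Q's transition system — 6 states:
  q0 = a.b.a.a.a.0 | -a-> q1
  q1 = b.a.a.a.0 | -b-> q2
  q2 = a.a.a.0 | -a-> q3
  q3 = a.a.0 | -a-> q4
  q4 = a.0 | -a-> q5
  q5 = 0 | ·
Partition-refinement fixed point:
  B0 = {p0}
  B1 = {p1, q2}
  B2 = {p2, q3}
  B3 = {p3, q4}
  B4 = {p4, q5}
  B5 = {q0}
  B6 = {q1}
p0 ∈ B0, q0 ∈ B5 → different blocks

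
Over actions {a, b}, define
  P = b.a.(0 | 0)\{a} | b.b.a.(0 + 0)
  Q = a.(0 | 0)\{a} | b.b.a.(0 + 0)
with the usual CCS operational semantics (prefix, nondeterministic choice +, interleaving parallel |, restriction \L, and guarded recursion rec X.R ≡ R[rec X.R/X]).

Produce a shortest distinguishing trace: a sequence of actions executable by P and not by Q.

LTS(P): 12 reachable states
  u0 = b.a.(0 | 0)\{a} | b.b.a.(0 + 0) :: -b-> u1, -b-> u2
  u1 = a.(0 | 0)\{a} | b.b.a.(0 + 0) :: -a-> u3, -b-> u4
  u2 = b.a.(0 | 0)\{a} | b.a.(0 + 0) :: -b-> u4, -b-> u5
  u3 = (0 | 0)\{a} | b.b.a.(0 + 0) :: -b-> u6
  u4 = a.(0 | 0)\{a} | b.a.(0 + 0) :: -a-> u6, -b-> u7
  u5 = b.a.(0 | 0)\{a} | a.(0 + 0) :: -a-> u8, -b-> u7
  u6 = (0 | 0)\{a} | b.a.(0 + 0) :: -b-> u9
  u7 = a.(0 | 0)\{a} | a.(0 + 0) :: -a-> u10, -a-> u9
  u8 = b.a.(0 | 0)\{a} | (0 + 0) :: -b-> u10
  u9 = (0 | 0)\{a} | a.(0 + 0) :: -a-> u11
  u10 = a.(0 | 0)\{a} | (0 + 0) :: -a-> u11
  u11 = (0 | 0)\{a} | (0 + 0) :: ·
LTS(Q): 8 reachable states
  v0 = a.(0 | 0)\{a} | b.b.a.(0 + 0) :: -a-> v1, -b-> v2
  v1 = (0 | 0)\{a} | b.b.a.(0 + 0) :: -b-> v3
  v2 = a.(0 | 0)\{a} | b.a.(0 + 0) :: -a-> v3, -b-> v4
  v3 = (0 | 0)\{a} | b.a.(0 + 0) :: -b-> v5
  v4 = a.(0 | 0)\{a} | a.(0 + 0) :: -a-> v5, -a-> v6
  v5 = (0 | 0)\{a} | a.(0 + 0) :: -a-> v7
  v6 = a.(0 | 0)\{a} | (0 + 0) :: -a-> v7
  v7 = (0 | 0)\{a} | (0 + 0) :: ·
Executing bbb from P (initial set {u0}):
  after b @ step 1: {u1, u2}
  after b @ step 2: {u4, u5}
  after b @ step 3: {u7}
  ✓ P
Executing bbb from Q (initial set {v0}):
  after b @ step 1: {v2}
  after b @ step 2: {v4}
  after b @ step 3: ∅ (Q stuck)

bbb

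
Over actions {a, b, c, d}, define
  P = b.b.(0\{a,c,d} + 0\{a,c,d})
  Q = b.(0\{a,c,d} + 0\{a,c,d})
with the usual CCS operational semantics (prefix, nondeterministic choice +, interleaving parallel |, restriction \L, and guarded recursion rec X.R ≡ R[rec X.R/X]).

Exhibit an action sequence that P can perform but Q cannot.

bb

Reachable graph of P (3 states):
  s0 = b.b.(0\{a,c,d} + 0\{a,c,d}) :: --b--▸ s1
  s1 = b.(0\{a,c,d} + 0\{a,c,d}) :: --b--▸ s2
  s2 = 0\{a,c,d} + 0\{a,c,d} :: stopped
Reachable graph of Q (2 states):
  t0 = b.(0\{a,c,d} + 0\{a,c,d}) :: --b--▸ t1
  t1 = 0\{a,c,d} + 0\{a,c,d} :: stopped
Run σ = ⟨bb⟩ on P: start {s0}
  [1] b ⇒ {s1}
  [2] b ⇒ {s2}
  ✓ P
Run σ = ⟨bb⟩ on Q: start {t0}
  [1] b ⇒ {t1}
  [2] b ⇒ no successor for Q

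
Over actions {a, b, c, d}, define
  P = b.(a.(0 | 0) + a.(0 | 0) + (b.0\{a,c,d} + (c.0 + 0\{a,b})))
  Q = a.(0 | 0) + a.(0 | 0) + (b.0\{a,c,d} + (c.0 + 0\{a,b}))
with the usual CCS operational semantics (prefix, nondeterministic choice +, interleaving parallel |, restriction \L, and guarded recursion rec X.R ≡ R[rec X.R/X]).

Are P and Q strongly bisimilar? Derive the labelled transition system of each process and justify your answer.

not bisimilar

Reachable graph of P (5 states):
  u0 = b.(a.(0 | 0) + a.(0 | 0) + (b.0\{a,c,d} + (c.0 + 0\{a,b}))) :: =b=> u1
  u1 = a.(0 | 0) + a.(0 | 0) + (b.0\{a,c,d} + (c.0 + 0\{a,b})) :: =a=> u2, =b=> u3, =c=> u4
  u2 = 0 | 0 :: deadlocked
  u3 = 0\{a,c,d} :: deadlocked
  u4 = 0 :: deadlocked
Reachable graph of Q (4 states):
  v0 = a.(0 | 0) + a.(0 | 0) + (b.0\{a,c,d} + (c.0 + 0\{a,b})) :: =a=> v1, =b=> v2, =c=> v3
  v1 = 0 | 0 :: deadlocked
  v2 = 0\{a,c,d} :: deadlocked
  v3 = 0 :: deadlocked
Partition-refinement fixed point:
  B0 = {u0}
  B1 = {u1, v0}
  B2 = {u2, u3, u4, v1, v2, v3}
u0 ∈ B0, v0 ∈ B1 → different blocks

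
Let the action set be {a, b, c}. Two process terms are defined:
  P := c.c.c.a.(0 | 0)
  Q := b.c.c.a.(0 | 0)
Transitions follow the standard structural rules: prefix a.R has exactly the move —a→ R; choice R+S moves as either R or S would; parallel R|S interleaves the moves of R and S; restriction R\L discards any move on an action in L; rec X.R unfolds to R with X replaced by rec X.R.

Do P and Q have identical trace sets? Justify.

LTS(P): 5 reachable states
  u0 = c.c.c.a.(0 | 0) :: -c-> u1
  u1 = c.c.a.(0 | 0) :: -c-> u2
  u2 = c.a.(0 | 0) :: -c-> u3
  u3 = a.(0 | 0) :: -a-> u4
  u4 = 0 | 0 :: ∅
LTS(Q): 5 reachable states
  v0 = b.c.c.a.(0 | 0) :: -b-> v1
  v1 = c.c.a.(0 | 0) :: -c-> v2
  v2 = c.a.(0 | 0) :: -c-> v3
  v3 = a.(0 | 0) :: -a-> v4
  v4 = 0 | 0 :: ∅
Run σ = ⟨c⟩ on P: start {u0}
  after c @ step 1: {u1}
  — P admits the full trace.
Run σ = ⟨c⟩ on Q: start {v0}
  after c @ step 1: ∅ (Q stuck)

trace-distinct — witness ⟨c⟩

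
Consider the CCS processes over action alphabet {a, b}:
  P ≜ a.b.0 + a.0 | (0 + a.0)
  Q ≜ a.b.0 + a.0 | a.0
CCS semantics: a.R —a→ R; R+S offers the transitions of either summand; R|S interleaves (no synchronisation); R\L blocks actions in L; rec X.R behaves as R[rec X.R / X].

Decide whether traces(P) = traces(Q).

Reachable graph of P (6 states):
  s0 = a.b.0 + a.0 | (0 + a.0) → —a→ s1, —a→ s2, —a→ s3
  s1 = 0 | (0 + a.0) → —a→ s4
  s2 = a.0 | 0 → —a→ s4
  s3 = b.0 → —b→ s5
  s4 = 0 | 0 → deadlocked
  s5 = 0 → deadlocked
Reachable graph of Q (6 states):
  t0 = a.b.0 + a.0 | a.0 → —a→ t1, —a→ t2, —a→ t3
  t1 = 0 | a.0 → —a→ t4
  t2 = a.0 | 0 → —a→ t4
  t3 = b.0 → —b→ t5
  t4 = 0 | 0 → deadlocked
  t5 = 0 → deadlocked
Coarsest stable partition (strong bisimilarity classes):
  B0 = {s0, t0}
  B1 = {s1, s2, t1, t2}
  B2 = {s4, s5, t4, t5}
  B3 = {s3, t3}
s0 ∈ B0, t0 ∈ B0 → same block
Bisimilar ⇒ trace-equivalent.

trace-equivalent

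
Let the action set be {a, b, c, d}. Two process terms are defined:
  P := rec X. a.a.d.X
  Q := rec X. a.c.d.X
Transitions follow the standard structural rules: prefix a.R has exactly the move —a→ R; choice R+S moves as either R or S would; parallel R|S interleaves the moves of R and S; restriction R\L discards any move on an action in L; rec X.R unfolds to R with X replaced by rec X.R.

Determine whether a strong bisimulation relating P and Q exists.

Reachable graph of P (3 states):
  s0 = rec X. a.a.d.X has moves -a-> s1
  s1 = a.d.(rec X. a.a.d.X) has moves -a-> s2
  s2 = d.(rec X. a.a.d.X) has moves -d-> s0
Reachable graph of Q (3 states):
  t0 = rec X. a.c.d.X has moves -a-> t1
  t1 = c.d.(rec X. a.c.d.X) has moves -c-> t2
  t2 = d.(rec X. a.c.d.X) has moves -d-> t0
Bisimilarity quotient blocks:
  B0 = {s0}
  B1 = {s1}
  B2 = {s2}
  B3 = {t0}
  B4 = {t1}
  B5 = {t2}
s0 ∈ B0, t0 ∈ B3 → different blocks

NO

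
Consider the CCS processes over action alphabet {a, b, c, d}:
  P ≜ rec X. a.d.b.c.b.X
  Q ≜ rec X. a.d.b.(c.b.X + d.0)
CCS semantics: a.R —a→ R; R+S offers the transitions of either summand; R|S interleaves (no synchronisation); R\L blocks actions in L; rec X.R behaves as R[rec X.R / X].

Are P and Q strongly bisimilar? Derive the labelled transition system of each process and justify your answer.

not bisimilar

LTS(P): 5 reachable states
  s0 = rec X. a.d.b.c.b.X → -a-> s1
  s1 = d.b.c.b.(rec X. a.d.b.c.b.X) → -d-> s2
  s2 = b.c.b.(rec X. a.d.b.c.b.X) → -b-> s3
  s3 = c.b.(rec X. a.d.b.c.b.X) → -c-> s4
  s4 = b.(rec X. a.d.b.c.b.X) → -b-> s0
LTS(Q): 6 reachable states
  t0 = rec X. a.d.b.(c.b.X + d.0) → -a-> t1
  t1 = d.b.(c.b.(rec X. a.d.b.(c.b.X + d.0)) + d.0) → -d-> t2
  t2 = b.(c.b.(rec X. a.d.b.(c.b.X + d.0)) + d.0) → -b-> t3
  t3 = c.b.(rec X. a.d.b.(c.b.X + d.0)) + d.0 → -c-> t4, -d-> t5
  t4 = b.(rec X. a.d.b.(c.b.X + d.0)) → -b-> t0
  t5 = 0 → deadlocked
Partition-refinement fixed point:
  B0 = {s0}
  B1 = {s1}
  B2 = {s2}
  B3 = {s3}
  B4 = {s4}
  B5 = {t0}
  B6 = {t1}
  B7 = {t2}
  B8 = {t3}
  B9 = {t4}
  B10 = {t5}
s0 ∈ B0, t0 ∈ B5 → different blocks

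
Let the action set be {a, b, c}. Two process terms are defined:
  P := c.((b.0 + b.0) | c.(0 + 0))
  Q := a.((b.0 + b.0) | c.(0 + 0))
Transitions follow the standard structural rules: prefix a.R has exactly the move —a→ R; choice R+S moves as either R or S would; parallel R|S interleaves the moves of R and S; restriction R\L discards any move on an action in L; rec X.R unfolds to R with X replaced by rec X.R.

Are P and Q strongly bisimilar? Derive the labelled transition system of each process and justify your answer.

not bisimilar

Reachable graph of P (5 states):
  p0 = c.((b.0 + b.0) | c.(0 + 0)) | =c=> p1
  p1 = (b.0 + b.0) | c.(0 + 0) | =b=> p2, =c=> p3
  p2 = 0 | c.(0 + 0) | =c=> p4
  p3 = (b.0 + b.0) | (0 + 0) | =b=> p4
  p4 = 0 | (0 + 0) | ·
Reachable graph of Q (5 states):
  q0 = a.((b.0 + b.0) | c.(0 + 0)) | =a=> q1
  q1 = (b.0 + b.0) | c.(0 + 0) | =b=> q2, =c=> q3
  q2 = 0 | c.(0 + 0) | =c=> q4
  q3 = (b.0 + b.0) | (0 + 0) | =b=> q4
  q4 = 0 | (0 + 0) | ·
Coarsest stable partition (strong bisimilarity classes):
  B0 = {p0}
  B1 = {p1, q1}
  B2 = {p2, q2}
  B3 = {p4, q4}
  B4 = {p3, q3}
  B5 = {q0}
p0 ∈ B0, q0 ∈ B5 → different blocks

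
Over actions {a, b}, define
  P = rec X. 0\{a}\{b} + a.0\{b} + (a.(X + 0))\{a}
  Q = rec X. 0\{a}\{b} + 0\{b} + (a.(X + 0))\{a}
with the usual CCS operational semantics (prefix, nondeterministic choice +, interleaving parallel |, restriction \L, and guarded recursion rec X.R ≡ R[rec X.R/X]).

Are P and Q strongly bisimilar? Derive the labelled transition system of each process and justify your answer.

Reachable graph of P (2 states):
  p0 = rec X. 0\{a}\{b} + a.0\{b} + (a.(X + 0))\{a} ⊢ =a=> p1
  p1 = 0\{b} ⊢ deadlocked
Reachable graph of Q (1 states):
  q0 = rec X. 0\{a}\{b} + 0\{b} + (a.(X + 0))\{a} ⊢ deadlocked
Coarsest stable partition (strong bisimilarity classes):
  B0 = {p0}
  B1 = {p1, q0}
p0 ∈ B0, q0 ∈ B1 → different blocks

not bisimilar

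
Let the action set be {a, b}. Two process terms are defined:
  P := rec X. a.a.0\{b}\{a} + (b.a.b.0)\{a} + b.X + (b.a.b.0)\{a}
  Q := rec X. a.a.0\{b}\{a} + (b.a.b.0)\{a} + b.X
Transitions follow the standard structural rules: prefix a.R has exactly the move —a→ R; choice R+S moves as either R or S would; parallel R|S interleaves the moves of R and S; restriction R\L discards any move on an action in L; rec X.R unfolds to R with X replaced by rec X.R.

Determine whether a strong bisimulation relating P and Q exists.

YES

Reachable graph of P (4 states):
  p0 = rec X. a.a.0\{b}\{a} + (b.a.b.0)\{a} + b.X + (b.a.b.0)\{a} | =a=> p1, =b=> p0, =b=> p2
  p1 = a.0\{b}\{a} | =a=> p3
  p2 = (a.b.0)\{a} | ∅
  p3 = 0\{b}\{a} | ∅
Reachable graph of Q (4 states):
  q0 = rec X. a.a.0\{b}\{a} + (b.a.b.0)\{a} + b.X | =a=> q1, =b=> q0, =b=> q2
  q1 = a.0\{b}\{a} | =a=> q3
  q2 = (a.b.0)\{a} | ∅
  q3 = 0\{b}\{a} | ∅
Partition-refinement fixed point:
  B0 = {p0, q0}
  B1 = {p2, p3, q2, q3}
  B2 = {p1, q1}
p0 ∈ B0, q0 ∈ B0 → same block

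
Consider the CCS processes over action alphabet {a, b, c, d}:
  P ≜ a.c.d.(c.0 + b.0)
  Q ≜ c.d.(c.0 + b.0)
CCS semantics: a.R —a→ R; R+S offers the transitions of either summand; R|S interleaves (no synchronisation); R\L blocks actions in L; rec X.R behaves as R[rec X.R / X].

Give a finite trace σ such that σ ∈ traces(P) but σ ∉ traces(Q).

P's transition system — 5 states:
  m0 = a.c.d.(c.0 + b.0) | =a=> m1
  m1 = c.d.(c.0 + b.0) | =c=> m2
  m2 = d.(c.0 + b.0) | =d=> m3
  m3 = c.0 + b.0 | =b=> m4, =c=> m4
  m4 = 0 | stopped
Q's transition system — 4 states:
  n0 = c.d.(c.0 + b.0) | =c=> n1
  n1 = d.(c.0 + b.0) | =d=> n2
  n2 = c.0 + b.0 | =b=> n3, =c=> n3
  n3 = 0 | stopped
Run σ = ⟨a⟩ on P: start {m0}
  step 1 (a): {m1}
  P completes σ.
Run σ = ⟨a⟩ on Q: start {n0}
  step 1 (a): ∅ (Q stuck)

a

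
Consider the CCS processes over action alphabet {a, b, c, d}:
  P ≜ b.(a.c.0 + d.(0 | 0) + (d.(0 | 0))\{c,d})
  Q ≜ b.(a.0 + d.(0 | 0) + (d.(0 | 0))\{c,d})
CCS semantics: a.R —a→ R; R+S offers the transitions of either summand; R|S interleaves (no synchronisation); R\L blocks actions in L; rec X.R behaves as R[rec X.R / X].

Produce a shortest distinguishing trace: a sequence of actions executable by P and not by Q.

bac

Reachable graph of P (5 states):
  p0 = b.(a.c.0 + d.(0 | 0) + (d.(0 | 0))\{c,d}) | ··b··> p1
  p1 = a.c.0 + d.(0 | 0) + (d.(0 | 0))\{c,d} | ··a··> p2, ··d··> p3
  p2 = c.0 | ··c··> p4
  p3 = 0 | 0 | ∅
  p4 = 0 | ∅
Reachable graph of Q (4 states):
  q0 = b.(a.0 + d.(0 | 0) + (d.(0 | 0))\{c,d}) | ··b··> q1
  q1 = a.0 + d.(0 | 0) + (d.(0 | 0))\{c,d} | ··a··> q2, ··d··> q3
  q2 = 0 | ∅
  q3 = 0 | 0 | ∅
Trace ⟨bac⟩ through P, begin at {p0}:
  [1] b ⇒ {p1}
  [2] a ⇒ {p2}
  [3] c ⇒ {p4}
  ✓ P
Trace ⟨bac⟩ through Q, begin at {q0}:
  [1] b ⇒ {q1}
  [2] a ⇒ {q2}
  [3] c ⇒ no successor for Q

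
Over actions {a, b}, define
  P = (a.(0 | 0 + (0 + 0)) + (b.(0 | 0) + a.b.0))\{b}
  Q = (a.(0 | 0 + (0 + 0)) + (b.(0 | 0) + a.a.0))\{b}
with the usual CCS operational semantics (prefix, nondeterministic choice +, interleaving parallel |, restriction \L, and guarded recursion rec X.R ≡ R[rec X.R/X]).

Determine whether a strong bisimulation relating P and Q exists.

NO

LTS(P): 3 reachable states
  s0 = (a.(0 | 0 + (0 + 0)) + (b.(0 | 0) + a.b.0))\{b} ⊢ --a--▸ s1, --a--▸ s2
  s1 = (0 | 0 + (0 + 0))\{b} ⊢ stopped
  s2 = (b.0)\{b} ⊢ stopped
LTS(Q): 4 reachable states
  t0 = (a.(0 | 0 + (0 + 0)) + (b.(0 | 0) + a.a.0))\{b} ⊢ --a--▸ t1, --a--▸ t2
  t1 = (0 | 0 + (0 + 0))\{b} ⊢ stopped
  t2 = (a.0)\{b} ⊢ --a--▸ t3
  t3 = 0\{b} ⊢ stopped
Partition-refinement fixed point:
  B0 = {s0, t2}
  B1 = {s1, s2, t1, t3}
  B2 = {t0}
s0 ∈ B0, t0 ∈ B2 → different blocks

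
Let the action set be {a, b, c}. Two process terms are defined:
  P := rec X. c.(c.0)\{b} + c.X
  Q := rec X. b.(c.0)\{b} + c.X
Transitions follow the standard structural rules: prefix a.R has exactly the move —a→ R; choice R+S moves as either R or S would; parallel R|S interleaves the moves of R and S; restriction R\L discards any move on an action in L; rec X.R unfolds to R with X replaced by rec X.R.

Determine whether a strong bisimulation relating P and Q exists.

LTS(P): 3 reachable states
  u0 = rec X. c.(c.0)\{b} + c.X | —c→ u0, —c→ u1
  u1 = (c.0)\{b} | —c→ u2
  u2 = 0\{b} | deadlocked
LTS(Q): 3 reachable states
  v0 = rec X. b.(c.0)\{b} + c.X | —b→ v1, —c→ v0
  v1 = (c.0)\{b} | —c→ v2
  v2 = 0\{b} | deadlocked
Bisimilarity quotient blocks:
  B0 = {u0}
  B1 = {u1, v1}
  B2 = {u2, v2}
  B3 = {v0}
u0 ∈ B0, v0 ∈ B3 → different blocks

NO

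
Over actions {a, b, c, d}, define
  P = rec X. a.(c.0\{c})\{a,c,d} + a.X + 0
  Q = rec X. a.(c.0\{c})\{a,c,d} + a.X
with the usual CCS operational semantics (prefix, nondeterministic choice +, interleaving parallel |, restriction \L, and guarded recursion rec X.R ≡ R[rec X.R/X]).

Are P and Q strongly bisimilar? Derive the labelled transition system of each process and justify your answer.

P's transition system — 2 states:
  m0 = rec X. a.(c.0\{c})\{a,c,d} + a.X + 0 | --a--▸ m0, --a--▸ m1
  m1 = (c.0\{c})\{a,c,d} | deadlocked
Q's transition system — 2 states:
  n0 = rec X. a.(c.0\{c})\{a,c,d} + a.X | --a--▸ n0, --a--▸ n1
  n1 = (c.0\{c})\{a,c,d} | deadlocked
Partition-refinement fixed point:
  B0 = {m0, n0}
  B1 = {m1, n1}
m0 ∈ B0, n0 ∈ B0 → same block

P ~ Q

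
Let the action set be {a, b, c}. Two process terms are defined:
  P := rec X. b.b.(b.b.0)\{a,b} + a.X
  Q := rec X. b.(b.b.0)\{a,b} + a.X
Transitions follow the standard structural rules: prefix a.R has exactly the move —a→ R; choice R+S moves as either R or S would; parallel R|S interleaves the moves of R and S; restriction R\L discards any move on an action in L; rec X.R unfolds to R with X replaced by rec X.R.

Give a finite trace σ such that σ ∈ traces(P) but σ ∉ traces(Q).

Reachable graph of P (3 states):
  m0 = rec X. b.b.(b.b.0)\{a,b} + a.X | -a-> m0, -b-> m1
  m1 = b.(b.b.0)\{a,b} | -b-> m2
  m2 = (b.b.0)\{a,b} | deadlocked
Reachable graph of Q (2 states):
  n0 = rec X. b.(b.b.0)\{a,b} + a.X | -a-> n0, -b-> n1
  n1 = (b.b.0)\{a,b} | deadlocked
Executing bb from P (initial set {m0}):
  step 1 (b): {m1}
  step 2 (b): {m2}
  P completes σ.
Executing bb from Q (initial set {n0}):
  step 1 (b): {n1}
  step 2 (b): no successor for Q

bb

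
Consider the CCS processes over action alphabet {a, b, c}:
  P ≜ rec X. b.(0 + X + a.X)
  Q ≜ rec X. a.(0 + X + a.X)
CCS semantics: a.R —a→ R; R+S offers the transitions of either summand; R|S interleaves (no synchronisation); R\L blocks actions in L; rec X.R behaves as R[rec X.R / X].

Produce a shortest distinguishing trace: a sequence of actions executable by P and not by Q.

Reachable graph of P (2 states):
  m0 = rec X. b.(0 + X + a.X) → -b-> m1
  m1 = 0 + (rec X. b.(0 + X + a.X)) + a.(rec X. b.(0 + X + a.X)) → -a-> m0, -b-> m1
Reachable graph of Q (2 states):
  n0 = rec X. a.(0 + X + a.X) → -a-> n1
  n1 = 0 + (rec X. a.(0 + X + a.X)) + a.(rec X. a.(0 + X + a.X)) → -a-> n0, -a-> n1
Run σ = ⟨b⟩ on P: start {m0}
  after b @ step 1: {m1}
  — P admits the full trace.
Run σ = ⟨b⟩ on Q: start {n0}
  after b @ step 1: ∅ (Q stuck)

b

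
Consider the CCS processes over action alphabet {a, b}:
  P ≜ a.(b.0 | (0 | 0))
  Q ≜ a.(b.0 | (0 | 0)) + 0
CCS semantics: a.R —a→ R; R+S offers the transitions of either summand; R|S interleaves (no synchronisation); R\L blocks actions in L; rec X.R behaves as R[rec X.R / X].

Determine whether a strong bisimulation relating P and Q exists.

Reachable graph of P (3 states):
  m0 = a.(b.0 | (0 | 0)) → =a=> m1
  m1 = b.0 | (0 | 0) → =b=> m2
  m2 = 0 | (0 | 0) → stopped
Reachable graph of Q (3 states):
  n0 = a.(b.0 | (0 | 0)) + 0 → =a=> n1
  n1 = b.0 | (0 | 0) → =b=> n2
  n2 = 0 | (0 | 0) → stopped
Partition-refinement fixed point:
  B0 = {m0, n0}
  B1 = {m1, n1}
  B2 = {m2, n2}
m0 ∈ B0, n0 ∈ B0 → same block

bisimilar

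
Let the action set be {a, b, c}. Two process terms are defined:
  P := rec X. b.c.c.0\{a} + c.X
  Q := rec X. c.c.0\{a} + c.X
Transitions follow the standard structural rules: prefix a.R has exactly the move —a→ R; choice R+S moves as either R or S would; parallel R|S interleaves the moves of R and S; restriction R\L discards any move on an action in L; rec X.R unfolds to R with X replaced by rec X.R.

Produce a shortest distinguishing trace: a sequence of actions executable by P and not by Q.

LTS(P): 4 reachable states
  s0 = rec X. b.c.c.0\{a} + c.X has moves -b-> s1, -c-> s0
  s1 = c.c.0\{a} has moves -c-> s2
  s2 = c.0\{a} has moves -c-> s3
  s3 = 0\{a} has moves ·
LTS(Q): 3 reachable states
  t0 = rec X. c.c.0\{a} + c.X has moves -c-> t0, -c-> t1
  t1 = c.0\{a} has moves -c-> t2
  t2 = 0\{a} has moves ·
Trace ⟨b⟩ through P, begin at {s0}:
  [1] b ⇒ {s1}
  — P admits the full trace.
Trace ⟨b⟩ through Q, begin at {t0}:
  [1] b ⇒ ∅ (Q stuck)

b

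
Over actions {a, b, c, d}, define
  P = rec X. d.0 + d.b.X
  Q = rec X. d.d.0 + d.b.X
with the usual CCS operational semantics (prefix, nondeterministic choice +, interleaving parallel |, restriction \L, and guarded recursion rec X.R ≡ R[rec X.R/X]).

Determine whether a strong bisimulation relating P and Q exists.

P's transition system — 3 states:
  p0 = rec X. d.0 + d.b.X has moves =d=> p1, =d=> p2
  p1 = 0 has moves deadlocked
  p2 = b.(rec X. d.0 + d.b.X) has moves =b=> p0
Q's transition system — 4 states:
  q0 = rec X. d.d.0 + d.b.X has moves =d=> q1, =d=> q2
  q1 = b.(rec X. d.d.0 + d.b.X) has moves =b=> q0
  q2 = d.0 has moves =d=> q3
  q3 = 0 has moves deadlocked
Bisimilarity quotient blocks:
  B0 = {p0}
  B1 = {p1, q3}
  B2 = {p2}
  B3 = {q0}
  B4 = {q2}
  B5 = {q1}
p0 ∈ B0, q0 ∈ B3 → different blocks

P ≁ Q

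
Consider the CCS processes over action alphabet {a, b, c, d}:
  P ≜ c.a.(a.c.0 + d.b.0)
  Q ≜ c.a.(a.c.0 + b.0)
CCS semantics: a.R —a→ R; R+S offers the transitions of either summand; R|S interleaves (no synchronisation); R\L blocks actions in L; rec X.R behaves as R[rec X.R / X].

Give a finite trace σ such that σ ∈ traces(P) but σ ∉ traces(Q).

LTS(P): 6 reachable states
  s0 = c.a.(a.c.0 + d.b.0) | --c--▸ s1
  s1 = a.(a.c.0 + d.b.0) | --a--▸ s2
  s2 = a.c.0 + d.b.0 | --a--▸ s3, --d--▸ s4
  s3 = c.0 | --c--▸ s5
  s4 = b.0 | --b--▸ s5
  s5 = 0 | stopped
LTS(Q): 5 reachable states
  t0 = c.a.(a.c.0 + b.0) | --c--▸ t1
  t1 = a.(a.c.0 + b.0) | --a--▸ t2
  t2 = a.c.0 + b.0 | --a--▸ t3, --b--▸ t4
  t3 = c.0 | --c--▸ t4
  t4 = 0 | stopped
Trace ⟨cad⟩ through P, begin at {s0}:
  after c @ step 1: {s1}
  after a @ step 2: {s2}
  after d @ step 3: {s4}
  P completes σ.
Trace ⟨cad⟩ through Q, begin at {t0}:
  after c @ step 1: {t1}
  after a @ step 2: {t2}
  after d @ step 3: ∅ (Q stuck)

cad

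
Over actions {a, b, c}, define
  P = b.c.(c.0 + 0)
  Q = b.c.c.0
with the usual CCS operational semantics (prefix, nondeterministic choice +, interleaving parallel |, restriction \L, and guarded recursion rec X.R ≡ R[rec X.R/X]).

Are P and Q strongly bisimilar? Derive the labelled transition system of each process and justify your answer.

YES

P's transition system — 4 states:
  m0 = b.c.(c.0 + 0) | --b--▸ m1
  m1 = c.(c.0 + 0) | --c--▸ m2
  m2 = c.0 + 0 | --c--▸ m3
  m3 = 0 | ·
Q's transition system — 4 states:
  n0 = b.c.c.0 | --b--▸ n1
  n1 = c.c.0 | --c--▸ n2
  n2 = c.0 | --c--▸ n3
  n3 = 0 | ·
Bisimilarity quotient blocks:
  B0 = {m0, n0}
  B1 = {m1, n1}
  B2 = {m2, n2}
  B3 = {m3, n3}
m0 ∈ B0, n0 ∈ B0 → same block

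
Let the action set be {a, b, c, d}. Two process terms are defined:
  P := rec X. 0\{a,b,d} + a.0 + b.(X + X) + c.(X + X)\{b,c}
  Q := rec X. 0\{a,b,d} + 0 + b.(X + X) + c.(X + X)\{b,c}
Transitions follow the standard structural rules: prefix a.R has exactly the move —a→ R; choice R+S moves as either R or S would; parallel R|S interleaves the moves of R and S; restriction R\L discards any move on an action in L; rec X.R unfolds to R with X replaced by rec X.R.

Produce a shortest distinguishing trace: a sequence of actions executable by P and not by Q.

a

Reachable graph of P (5 states):
  u0 = rec X. 0\{a,b,d} + a.0 + b.(X + X) + c.(X + X)\{b,c} has moves ··a··> u1, ··b··> u2, ··c··> u3
  u1 = 0 has moves (no moves)
  u2 = (rec X. 0\{a,b,d} + a.0 + b.(X + X) + c.(X + X)\{b,c}) + (rec X. 0\{a,b,d} + a.0 + b.(X + X) + c.(X + X)\{b,c}) has moves ··a··> u1, ··b··> u2, ··c··> u3
  u3 = ((rec X. 0\{a,b,d} + a.0 + b.(X + X) + c.(X + X)\{b,c}) + (rec X. 0\{a,b,d} + a.0 + b.(X + X) + c.(X + X)\{b,c}))\{b,c} has moves ··a··> u4
  u4 = 0\{b,c} has moves (no moves)
Reachable graph of Q (3 states):
  v0 = rec X. 0\{a,b,d} + 0 + b.(X + X) + c.(X + X)\{b,c} has moves ··b··> v1, ··c··> v2
  v1 = (rec X. 0\{a,b,d} + 0 + b.(X + X) + c.(X + X)\{b,c}) + (rec X. 0\{a,b,d} + 0 + b.(X + X) + c.(X + X)\{b,c}) has moves ··b··> v1, ··c··> v2
  v2 = ((rec X. 0\{a,b,d} + 0 + b.(X + X) + c.(X + X)\{b,c}) + (rec X. 0\{a,b,d} + 0 + b.(X + X) + c.(X + X)\{b,c}))\{b,c} has moves (no moves)
Executing a from P (initial set {u0}):
  step 1 (a): {u1}
  — P admits the full trace.
Executing a from Q (initial set {v0}):
  step 1 (a): ∅  — Q cannot continue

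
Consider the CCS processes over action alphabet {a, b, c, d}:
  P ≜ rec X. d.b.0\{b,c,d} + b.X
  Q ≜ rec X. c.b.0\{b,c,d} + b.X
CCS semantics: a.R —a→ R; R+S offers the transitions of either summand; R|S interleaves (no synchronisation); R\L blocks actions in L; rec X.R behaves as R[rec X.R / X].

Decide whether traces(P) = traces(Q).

LTS(P): 3 reachable states
  p0 = rec X. d.b.0\{b,c,d} + b.X ⊢ —b→ p0, —d→ p1
  p1 = b.0\{b,c,d} ⊢ —b→ p2
  p2 = 0\{b,c,d} ⊢ stopped
LTS(Q): 3 reachable states
  q0 = rec X. c.b.0\{b,c,d} + b.X ⊢ —b→ q0, —c→ q1
  q1 = b.0\{b,c,d} ⊢ —b→ q2
  q2 = 0\{b,c,d} ⊢ stopped
Trace ⟨d⟩ through P, begin at {p0}:
  step 1 (d): {p1}
  ✓ P
Trace ⟨d⟩ through Q, begin at {q0}:
  step 1 (d): ∅  — Q cannot continue

trace-distinct — witness ⟨d⟩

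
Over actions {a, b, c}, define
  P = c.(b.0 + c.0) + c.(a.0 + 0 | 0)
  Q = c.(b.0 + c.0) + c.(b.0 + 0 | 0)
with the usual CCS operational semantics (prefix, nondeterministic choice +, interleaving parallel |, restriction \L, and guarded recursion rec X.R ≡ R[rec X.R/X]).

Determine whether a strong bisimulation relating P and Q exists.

LTS(P): 4 reachable states
  s0 = c.(b.0 + c.0) + c.(a.0 + 0 | 0) has moves =c=> s1, =c=> s2
  s1 = a.0 + 0 | 0 has moves =a=> s3
  s2 = b.0 + c.0 has moves =b=> s3, =c=> s3
  s3 = 0 has moves ∅
LTS(Q): 4 reachable states
  t0 = c.(b.0 + c.0) + c.(b.0 + 0 | 0) has moves =c=> t1, =c=> t2
  t1 = b.0 + 0 | 0 has moves =b=> t3
  t2 = b.0 + c.0 has moves =b=> t3, =c=> t3
  t3 = 0 has moves ∅
Bisimilarity quotient blocks:
  B0 = {s0}
  B1 = {s2, t2}
  B2 = {s3, t3}
  B3 = {s1}
  B4 = {t0}
  B5 = {t1}
s0 ∈ B0, t0 ∈ B4 → different blocks

NO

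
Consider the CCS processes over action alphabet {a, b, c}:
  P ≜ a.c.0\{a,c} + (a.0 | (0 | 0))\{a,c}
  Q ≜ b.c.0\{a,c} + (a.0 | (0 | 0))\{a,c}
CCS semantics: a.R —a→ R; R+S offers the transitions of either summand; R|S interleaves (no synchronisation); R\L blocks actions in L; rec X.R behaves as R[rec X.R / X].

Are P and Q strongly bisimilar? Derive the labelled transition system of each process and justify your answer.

P's transition system — 3 states:
  p0 = a.c.0\{a,c} + (a.0 | (0 | 0))\{a,c} → ··a··> p1
  p1 = c.0\{a,c} → ··c··> p2
  p2 = 0\{a,c} → stopped
Q's transition system — 3 states:
  q0 = b.c.0\{a,c} + (a.0 | (0 | 0))\{a,c} → ··b··> q1
  q1 = c.0\{a,c} → ··c··> q2
  q2 = 0\{a,c} → stopped
Partition-refinement fixed point:
  B0 = {p0}
  B1 = {p1, q1}
  B2 = {p2, q2}
  B3 = {q0}
p0 ∈ B0, q0 ∈ B3 → different blocks

not bisimilar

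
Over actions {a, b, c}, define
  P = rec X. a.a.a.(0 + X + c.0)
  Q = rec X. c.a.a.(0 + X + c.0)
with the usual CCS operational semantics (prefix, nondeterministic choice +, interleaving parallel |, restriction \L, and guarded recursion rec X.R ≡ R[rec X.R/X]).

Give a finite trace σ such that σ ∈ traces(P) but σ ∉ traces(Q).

LTS(P): 5 reachable states
  u0 = rec X. a.a.a.(0 + X + c.0) ⊢ =a=> u1
  u1 = a.a.(0 + (rec X. a.a.a.(0 + X + c.0)) + c.0) ⊢ =a=> u2
  u2 = a.(0 + (rec X. a.a.a.(0 + X + c.0)) + c.0) ⊢ =a=> u3
  u3 = 0 + (rec X. a.a.a.(0 + X + c.0)) + c.0 ⊢ =a=> u1, =c=> u4
  u4 = 0 ⊢ deadlocked
LTS(Q): 5 reachable states
  v0 = rec X. c.a.a.(0 + X + c.0) ⊢ =c=> v1
  v1 = a.a.(0 + (rec X. c.a.a.(0 + X + c.0)) + c.0) ⊢ =a=> v2
  v2 = a.(0 + (rec X. c.a.a.(0 + X + c.0)) + c.0) ⊢ =a=> v3
  v3 = 0 + (rec X. c.a.a.(0 + X + c.0)) + c.0 ⊢ =c=> v1, =c=> v4
  v4 = 0 ⊢ deadlocked
Trace ⟨a⟩ through P, begin at {u0}:
  step 1 (a): {u1}
  — P admits the full trace.
Trace ⟨a⟩ through Q, begin at {v0}:
  step 1 (a): no successor for Q

a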